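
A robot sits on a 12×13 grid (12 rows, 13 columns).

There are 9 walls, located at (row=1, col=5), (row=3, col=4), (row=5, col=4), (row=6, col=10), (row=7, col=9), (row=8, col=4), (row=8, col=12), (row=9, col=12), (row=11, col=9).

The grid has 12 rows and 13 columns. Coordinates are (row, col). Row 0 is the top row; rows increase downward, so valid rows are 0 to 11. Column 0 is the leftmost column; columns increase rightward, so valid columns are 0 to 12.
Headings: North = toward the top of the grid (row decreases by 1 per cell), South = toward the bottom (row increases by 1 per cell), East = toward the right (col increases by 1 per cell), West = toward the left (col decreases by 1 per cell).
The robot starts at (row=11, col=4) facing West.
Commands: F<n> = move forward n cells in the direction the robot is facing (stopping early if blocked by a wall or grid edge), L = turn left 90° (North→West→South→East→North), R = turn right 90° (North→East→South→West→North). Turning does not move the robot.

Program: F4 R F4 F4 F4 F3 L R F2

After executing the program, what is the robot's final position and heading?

Start: (row=11, col=4), facing West
  F4: move forward 4, now at (row=11, col=0)
  R: turn right, now facing North
  F4: move forward 4, now at (row=7, col=0)
  F4: move forward 4, now at (row=3, col=0)
  F4: move forward 3/4 (blocked), now at (row=0, col=0)
  F3: move forward 0/3 (blocked), now at (row=0, col=0)
  L: turn left, now facing West
  R: turn right, now facing North
  F2: move forward 0/2 (blocked), now at (row=0, col=0)
Final: (row=0, col=0), facing North

Answer: Final position: (row=0, col=0), facing North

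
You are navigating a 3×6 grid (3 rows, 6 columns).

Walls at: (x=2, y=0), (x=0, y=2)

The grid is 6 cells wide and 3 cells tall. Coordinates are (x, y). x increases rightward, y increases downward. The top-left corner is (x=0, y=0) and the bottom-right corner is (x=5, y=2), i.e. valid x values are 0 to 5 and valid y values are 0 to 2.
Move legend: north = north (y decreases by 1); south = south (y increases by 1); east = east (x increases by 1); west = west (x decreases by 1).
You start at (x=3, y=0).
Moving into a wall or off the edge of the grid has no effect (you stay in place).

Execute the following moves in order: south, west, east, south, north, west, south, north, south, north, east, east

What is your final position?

Start: (x=3, y=0)
  south (south): (x=3, y=0) -> (x=3, y=1)
  west (west): (x=3, y=1) -> (x=2, y=1)
  east (east): (x=2, y=1) -> (x=3, y=1)
  south (south): (x=3, y=1) -> (x=3, y=2)
  north (north): (x=3, y=2) -> (x=3, y=1)
  west (west): (x=3, y=1) -> (x=2, y=1)
  south (south): (x=2, y=1) -> (x=2, y=2)
  north (north): (x=2, y=2) -> (x=2, y=1)
  south (south): (x=2, y=1) -> (x=2, y=2)
  north (north): (x=2, y=2) -> (x=2, y=1)
  east (east): (x=2, y=1) -> (x=3, y=1)
  east (east): (x=3, y=1) -> (x=4, y=1)
Final: (x=4, y=1)

Answer: Final position: (x=4, y=1)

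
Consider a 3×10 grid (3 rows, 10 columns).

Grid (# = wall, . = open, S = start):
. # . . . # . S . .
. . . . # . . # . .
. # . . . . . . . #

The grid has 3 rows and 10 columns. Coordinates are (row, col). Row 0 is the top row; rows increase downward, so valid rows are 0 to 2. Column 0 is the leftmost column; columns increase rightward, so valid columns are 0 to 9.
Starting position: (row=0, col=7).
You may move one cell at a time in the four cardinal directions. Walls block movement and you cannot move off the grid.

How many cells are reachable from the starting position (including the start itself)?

Answer: Reachable cells: 24

Derivation:
BFS flood-fill from (row=0, col=7):
  Distance 0: (row=0, col=7)
  Distance 1: (row=0, col=6), (row=0, col=8)
  Distance 2: (row=0, col=9), (row=1, col=6), (row=1, col=8)
  Distance 3: (row=1, col=5), (row=1, col=9), (row=2, col=6), (row=2, col=8)
  Distance 4: (row=2, col=5), (row=2, col=7)
  Distance 5: (row=2, col=4)
  Distance 6: (row=2, col=3)
  Distance 7: (row=1, col=3), (row=2, col=2)
  Distance 8: (row=0, col=3), (row=1, col=2)
  Distance 9: (row=0, col=2), (row=0, col=4), (row=1, col=1)
  Distance 10: (row=1, col=0)
  Distance 11: (row=0, col=0), (row=2, col=0)
Total reachable: 24 (grid has 24 open cells total)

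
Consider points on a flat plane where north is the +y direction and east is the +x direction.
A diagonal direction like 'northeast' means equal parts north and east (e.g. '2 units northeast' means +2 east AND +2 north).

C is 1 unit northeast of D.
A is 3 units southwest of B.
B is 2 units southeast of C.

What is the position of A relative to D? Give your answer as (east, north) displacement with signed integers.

Answer: A is at (east=0, north=-4) relative to D.

Derivation:
Place D at the origin (east=0, north=0).
  C is 1 unit northeast of D: delta (east=+1, north=+1); C at (east=1, north=1).
  B is 2 units southeast of C: delta (east=+2, north=-2); B at (east=3, north=-1).
  A is 3 units southwest of B: delta (east=-3, north=-3); A at (east=0, north=-4).
Therefore A relative to D: (east=0, north=-4).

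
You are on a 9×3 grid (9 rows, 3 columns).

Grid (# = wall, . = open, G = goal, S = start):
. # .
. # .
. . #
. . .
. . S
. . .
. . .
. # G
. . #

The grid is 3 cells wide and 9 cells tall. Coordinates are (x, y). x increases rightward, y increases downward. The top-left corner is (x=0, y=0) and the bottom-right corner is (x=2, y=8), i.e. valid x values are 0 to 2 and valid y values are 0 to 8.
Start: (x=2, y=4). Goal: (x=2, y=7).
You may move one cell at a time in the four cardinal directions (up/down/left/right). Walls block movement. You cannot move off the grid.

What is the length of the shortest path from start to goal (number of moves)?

BFS from (x=2, y=4) until reaching (x=2, y=7):
  Distance 0: (x=2, y=4)
  Distance 1: (x=2, y=3), (x=1, y=4), (x=2, y=5)
  Distance 2: (x=1, y=3), (x=0, y=4), (x=1, y=5), (x=2, y=6)
  Distance 3: (x=1, y=2), (x=0, y=3), (x=0, y=5), (x=1, y=6), (x=2, y=7)  <- goal reached here
One shortest path (3 moves): (x=2, y=4) -> (x=2, y=5) -> (x=2, y=6) -> (x=2, y=7)

Answer: Shortest path length: 3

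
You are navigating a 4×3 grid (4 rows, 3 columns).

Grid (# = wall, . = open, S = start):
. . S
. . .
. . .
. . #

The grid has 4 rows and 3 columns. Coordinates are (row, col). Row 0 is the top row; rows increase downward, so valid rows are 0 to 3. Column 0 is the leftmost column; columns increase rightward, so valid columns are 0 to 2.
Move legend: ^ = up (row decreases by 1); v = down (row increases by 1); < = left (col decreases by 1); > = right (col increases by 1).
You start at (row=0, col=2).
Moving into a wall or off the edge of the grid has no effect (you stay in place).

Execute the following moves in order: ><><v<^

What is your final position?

Start: (row=0, col=2)
  > (right): blocked, stay at (row=0, col=2)
  < (left): (row=0, col=2) -> (row=0, col=1)
  > (right): (row=0, col=1) -> (row=0, col=2)
  < (left): (row=0, col=2) -> (row=0, col=1)
  v (down): (row=0, col=1) -> (row=1, col=1)
  < (left): (row=1, col=1) -> (row=1, col=0)
  ^ (up): (row=1, col=0) -> (row=0, col=0)
Final: (row=0, col=0)

Answer: Final position: (row=0, col=0)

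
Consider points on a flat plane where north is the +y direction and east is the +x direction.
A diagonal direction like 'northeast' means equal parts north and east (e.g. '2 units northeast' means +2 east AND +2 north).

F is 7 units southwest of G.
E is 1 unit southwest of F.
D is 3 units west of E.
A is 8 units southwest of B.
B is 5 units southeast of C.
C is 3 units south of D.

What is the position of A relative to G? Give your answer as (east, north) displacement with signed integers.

Answer: A is at (east=-14, north=-24) relative to G.

Derivation:
Place G at the origin (east=0, north=0).
  F is 7 units southwest of G: delta (east=-7, north=-7); F at (east=-7, north=-7).
  E is 1 unit southwest of F: delta (east=-1, north=-1); E at (east=-8, north=-8).
  D is 3 units west of E: delta (east=-3, north=+0); D at (east=-11, north=-8).
  C is 3 units south of D: delta (east=+0, north=-3); C at (east=-11, north=-11).
  B is 5 units southeast of C: delta (east=+5, north=-5); B at (east=-6, north=-16).
  A is 8 units southwest of B: delta (east=-8, north=-8); A at (east=-14, north=-24).
Therefore A relative to G: (east=-14, north=-24).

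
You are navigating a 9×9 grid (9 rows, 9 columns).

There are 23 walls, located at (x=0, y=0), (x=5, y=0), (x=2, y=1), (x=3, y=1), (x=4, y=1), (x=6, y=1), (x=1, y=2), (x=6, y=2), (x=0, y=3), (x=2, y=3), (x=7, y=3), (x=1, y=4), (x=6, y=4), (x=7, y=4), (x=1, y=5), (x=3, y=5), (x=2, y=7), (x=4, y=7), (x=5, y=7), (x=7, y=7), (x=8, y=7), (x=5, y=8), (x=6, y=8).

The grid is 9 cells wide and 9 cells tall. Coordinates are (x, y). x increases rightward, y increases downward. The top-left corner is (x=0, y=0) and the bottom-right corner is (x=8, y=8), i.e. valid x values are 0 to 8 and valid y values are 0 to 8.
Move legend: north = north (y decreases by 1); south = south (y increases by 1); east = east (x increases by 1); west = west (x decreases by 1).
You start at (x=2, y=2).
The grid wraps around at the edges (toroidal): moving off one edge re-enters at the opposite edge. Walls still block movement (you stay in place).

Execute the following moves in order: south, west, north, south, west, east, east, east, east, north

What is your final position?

Answer: Final position: (x=5, y=1)

Derivation:
Start: (x=2, y=2)
  south (south): blocked, stay at (x=2, y=2)
  west (west): blocked, stay at (x=2, y=2)
  north (north): blocked, stay at (x=2, y=2)
  south (south): blocked, stay at (x=2, y=2)
  west (west): blocked, stay at (x=2, y=2)
  east (east): (x=2, y=2) -> (x=3, y=2)
  east (east): (x=3, y=2) -> (x=4, y=2)
  east (east): (x=4, y=2) -> (x=5, y=2)
  east (east): blocked, stay at (x=5, y=2)
  north (north): (x=5, y=2) -> (x=5, y=1)
Final: (x=5, y=1)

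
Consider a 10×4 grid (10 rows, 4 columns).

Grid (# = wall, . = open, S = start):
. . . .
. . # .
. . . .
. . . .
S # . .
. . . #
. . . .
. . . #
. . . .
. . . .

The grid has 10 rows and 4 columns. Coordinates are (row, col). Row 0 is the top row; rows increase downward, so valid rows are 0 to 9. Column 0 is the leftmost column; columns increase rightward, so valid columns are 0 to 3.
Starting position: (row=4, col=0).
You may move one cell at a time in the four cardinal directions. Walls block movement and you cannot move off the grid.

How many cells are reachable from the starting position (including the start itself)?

BFS flood-fill from (row=4, col=0):
  Distance 0: (row=4, col=0)
  Distance 1: (row=3, col=0), (row=5, col=0)
  Distance 2: (row=2, col=0), (row=3, col=1), (row=5, col=1), (row=6, col=0)
  Distance 3: (row=1, col=0), (row=2, col=1), (row=3, col=2), (row=5, col=2), (row=6, col=1), (row=7, col=0)
  Distance 4: (row=0, col=0), (row=1, col=1), (row=2, col=2), (row=3, col=3), (row=4, col=2), (row=6, col=2), (row=7, col=1), (row=8, col=0)
  Distance 5: (row=0, col=1), (row=2, col=3), (row=4, col=3), (row=6, col=3), (row=7, col=2), (row=8, col=1), (row=9, col=0)
  Distance 6: (row=0, col=2), (row=1, col=3), (row=8, col=2), (row=9, col=1)
  Distance 7: (row=0, col=3), (row=8, col=3), (row=9, col=2)
  Distance 8: (row=9, col=3)
Total reachable: 36 (grid has 36 open cells total)

Answer: Reachable cells: 36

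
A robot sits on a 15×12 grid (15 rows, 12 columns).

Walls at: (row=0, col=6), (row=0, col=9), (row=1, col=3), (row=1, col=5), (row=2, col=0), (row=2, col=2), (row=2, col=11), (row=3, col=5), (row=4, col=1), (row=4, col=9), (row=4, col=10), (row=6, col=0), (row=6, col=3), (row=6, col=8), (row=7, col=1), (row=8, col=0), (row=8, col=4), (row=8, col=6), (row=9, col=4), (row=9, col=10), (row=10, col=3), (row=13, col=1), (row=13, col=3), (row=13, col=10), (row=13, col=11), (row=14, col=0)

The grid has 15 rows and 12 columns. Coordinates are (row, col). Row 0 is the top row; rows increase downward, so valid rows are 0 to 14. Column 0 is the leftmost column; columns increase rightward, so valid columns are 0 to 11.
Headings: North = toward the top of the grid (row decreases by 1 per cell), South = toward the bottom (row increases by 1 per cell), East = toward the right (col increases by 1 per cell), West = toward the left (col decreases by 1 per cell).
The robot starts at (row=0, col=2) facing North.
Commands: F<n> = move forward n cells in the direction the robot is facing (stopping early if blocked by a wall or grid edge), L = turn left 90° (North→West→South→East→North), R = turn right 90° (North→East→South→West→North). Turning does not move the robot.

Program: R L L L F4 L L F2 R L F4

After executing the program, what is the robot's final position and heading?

Answer: Final position: (row=0, col=2), facing North

Derivation:
Start: (row=0, col=2), facing North
  R: turn right, now facing East
  L: turn left, now facing North
  L: turn left, now facing West
  L: turn left, now facing South
  F4: move forward 1/4 (blocked), now at (row=1, col=2)
  L: turn left, now facing East
  L: turn left, now facing North
  F2: move forward 1/2 (blocked), now at (row=0, col=2)
  R: turn right, now facing East
  L: turn left, now facing North
  F4: move forward 0/4 (blocked), now at (row=0, col=2)
Final: (row=0, col=2), facing North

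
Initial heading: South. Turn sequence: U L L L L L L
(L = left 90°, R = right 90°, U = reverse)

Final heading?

Start: South
  U (U-turn (180°)) -> North
  L (left (90° counter-clockwise)) -> West
  L (left (90° counter-clockwise)) -> South
  L (left (90° counter-clockwise)) -> East
  L (left (90° counter-clockwise)) -> North
  L (left (90° counter-clockwise)) -> West
  L (left (90° counter-clockwise)) -> South
Final: South

Answer: Final heading: South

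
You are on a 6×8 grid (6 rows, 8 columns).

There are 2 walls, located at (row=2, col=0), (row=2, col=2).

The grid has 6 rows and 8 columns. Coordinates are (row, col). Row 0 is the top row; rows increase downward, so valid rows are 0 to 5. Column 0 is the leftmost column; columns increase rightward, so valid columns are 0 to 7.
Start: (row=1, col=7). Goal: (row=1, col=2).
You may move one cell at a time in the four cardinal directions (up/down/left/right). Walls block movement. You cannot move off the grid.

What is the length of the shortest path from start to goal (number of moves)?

BFS from (row=1, col=7) until reaching (row=1, col=2):
  Distance 0: (row=1, col=7)
  Distance 1: (row=0, col=7), (row=1, col=6), (row=2, col=7)
  Distance 2: (row=0, col=6), (row=1, col=5), (row=2, col=6), (row=3, col=7)
  Distance 3: (row=0, col=5), (row=1, col=4), (row=2, col=5), (row=3, col=6), (row=4, col=7)
  Distance 4: (row=0, col=4), (row=1, col=3), (row=2, col=4), (row=3, col=5), (row=4, col=6), (row=5, col=7)
  Distance 5: (row=0, col=3), (row=1, col=2), (row=2, col=3), (row=3, col=4), (row=4, col=5), (row=5, col=6)  <- goal reached here
One shortest path (5 moves): (row=1, col=7) -> (row=1, col=6) -> (row=1, col=5) -> (row=1, col=4) -> (row=1, col=3) -> (row=1, col=2)

Answer: Shortest path length: 5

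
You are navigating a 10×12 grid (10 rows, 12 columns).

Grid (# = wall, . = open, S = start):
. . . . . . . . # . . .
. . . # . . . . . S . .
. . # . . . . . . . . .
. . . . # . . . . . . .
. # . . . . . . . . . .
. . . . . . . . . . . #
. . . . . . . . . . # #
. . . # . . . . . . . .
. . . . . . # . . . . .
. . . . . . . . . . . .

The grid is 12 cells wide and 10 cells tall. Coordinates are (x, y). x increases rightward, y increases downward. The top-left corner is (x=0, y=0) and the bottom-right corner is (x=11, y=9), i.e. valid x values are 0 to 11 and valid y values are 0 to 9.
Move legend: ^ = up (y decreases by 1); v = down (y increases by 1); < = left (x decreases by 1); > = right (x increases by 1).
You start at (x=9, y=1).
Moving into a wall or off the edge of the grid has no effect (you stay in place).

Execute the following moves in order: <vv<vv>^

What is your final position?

Answer: Final position: (x=8, y=4)

Derivation:
Start: (x=9, y=1)
  < (left): (x=9, y=1) -> (x=8, y=1)
  v (down): (x=8, y=1) -> (x=8, y=2)
  v (down): (x=8, y=2) -> (x=8, y=3)
  < (left): (x=8, y=3) -> (x=7, y=3)
  v (down): (x=7, y=3) -> (x=7, y=4)
  v (down): (x=7, y=4) -> (x=7, y=5)
  > (right): (x=7, y=5) -> (x=8, y=5)
  ^ (up): (x=8, y=5) -> (x=8, y=4)
Final: (x=8, y=4)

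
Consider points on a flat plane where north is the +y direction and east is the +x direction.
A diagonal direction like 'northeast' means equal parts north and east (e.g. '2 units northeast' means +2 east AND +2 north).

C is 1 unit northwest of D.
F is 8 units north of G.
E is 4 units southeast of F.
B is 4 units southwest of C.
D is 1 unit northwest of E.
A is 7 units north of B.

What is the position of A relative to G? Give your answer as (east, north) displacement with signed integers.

Place G at the origin (east=0, north=0).
  F is 8 units north of G: delta (east=+0, north=+8); F at (east=0, north=8).
  E is 4 units southeast of F: delta (east=+4, north=-4); E at (east=4, north=4).
  D is 1 unit northwest of E: delta (east=-1, north=+1); D at (east=3, north=5).
  C is 1 unit northwest of D: delta (east=-1, north=+1); C at (east=2, north=6).
  B is 4 units southwest of C: delta (east=-4, north=-4); B at (east=-2, north=2).
  A is 7 units north of B: delta (east=+0, north=+7); A at (east=-2, north=9).
Therefore A relative to G: (east=-2, north=9).

Answer: A is at (east=-2, north=9) relative to G.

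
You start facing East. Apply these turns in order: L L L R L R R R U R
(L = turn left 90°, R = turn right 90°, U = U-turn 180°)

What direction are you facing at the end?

Answer: Final heading: North

Derivation:
Start: East
  L (left (90° counter-clockwise)) -> North
  L (left (90° counter-clockwise)) -> West
  L (left (90° counter-clockwise)) -> South
  R (right (90° clockwise)) -> West
  L (left (90° counter-clockwise)) -> South
  R (right (90° clockwise)) -> West
  R (right (90° clockwise)) -> North
  R (right (90° clockwise)) -> East
  U (U-turn (180°)) -> West
  R (right (90° clockwise)) -> North
Final: North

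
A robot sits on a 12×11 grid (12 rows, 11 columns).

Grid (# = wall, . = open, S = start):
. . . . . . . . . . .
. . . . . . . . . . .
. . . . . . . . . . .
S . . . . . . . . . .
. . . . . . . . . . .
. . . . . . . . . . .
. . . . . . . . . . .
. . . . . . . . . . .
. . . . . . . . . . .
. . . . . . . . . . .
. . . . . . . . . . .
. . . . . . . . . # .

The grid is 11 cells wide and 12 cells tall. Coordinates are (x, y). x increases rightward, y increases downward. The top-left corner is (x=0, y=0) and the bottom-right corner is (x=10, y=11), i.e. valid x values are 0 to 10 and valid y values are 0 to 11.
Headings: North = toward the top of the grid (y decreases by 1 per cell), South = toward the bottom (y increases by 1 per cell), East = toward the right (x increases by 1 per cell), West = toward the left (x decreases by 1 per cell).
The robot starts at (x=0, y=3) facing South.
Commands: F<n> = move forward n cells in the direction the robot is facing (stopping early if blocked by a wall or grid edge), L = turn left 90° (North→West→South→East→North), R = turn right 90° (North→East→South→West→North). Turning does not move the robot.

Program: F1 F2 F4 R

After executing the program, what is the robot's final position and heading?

Start: (x=0, y=3), facing South
  F1: move forward 1, now at (x=0, y=4)
  F2: move forward 2, now at (x=0, y=6)
  F4: move forward 4, now at (x=0, y=10)
  R: turn right, now facing West
Final: (x=0, y=10), facing West

Answer: Final position: (x=0, y=10), facing West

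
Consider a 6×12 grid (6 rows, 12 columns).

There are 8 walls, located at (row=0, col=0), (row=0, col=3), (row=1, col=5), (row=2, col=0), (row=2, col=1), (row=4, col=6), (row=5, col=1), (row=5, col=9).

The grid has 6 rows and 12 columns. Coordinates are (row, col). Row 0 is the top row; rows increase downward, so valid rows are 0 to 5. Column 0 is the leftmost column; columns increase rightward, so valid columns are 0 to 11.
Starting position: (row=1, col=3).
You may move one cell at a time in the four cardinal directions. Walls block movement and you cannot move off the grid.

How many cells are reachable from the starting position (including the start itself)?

Answer: Reachable cells: 64

Derivation:
BFS flood-fill from (row=1, col=3):
  Distance 0: (row=1, col=3)
  Distance 1: (row=1, col=2), (row=1, col=4), (row=2, col=3)
  Distance 2: (row=0, col=2), (row=0, col=4), (row=1, col=1), (row=2, col=2), (row=2, col=4), (row=3, col=3)
  Distance 3: (row=0, col=1), (row=0, col=5), (row=1, col=0), (row=2, col=5), (row=3, col=2), (row=3, col=4), (row=4, col=3)
  Distance 4: (row=0, col=6), (row=2, col=6), (row=3, col=1), (row=3, col=5), (row=4, col=2), (row=4, col=4), (row=5, col=3)
  Distance 5: (row=0, col=7), (row=1, col=6), (row=2, col=7), (row=3, col=0), (row=3, col=6), (row=4, col=1), (row=4, col=5), (row=5, col=2), (row=5, col=4)
  Distance 6: (row=0, col=8), (row=1, col=7), (row=2, col=8), (row=3, col=7), (row=4, col=0), (row=5, col=5)
  Distance 7: (row=0, col=9), (row=1, col=8), (row=2, col=9), (row=3, col=8), (row=4, col=7), (row=5, col=0), (row=5, col=6)
  Distance 8: (row=0, col=10), (row=1, col=9), (row=2, col=10), (row=3, col=9), (row=4, col=8), (row=5, col=7)
  Distance 9: (row=0, col=11), (row=1, col=10), (row=2, col=11), (row=3, col=10), (row=4, col=9), (row=5, col=8)
  Distance 10: (row=1, col=11), (row=3, col=11), (row=4, col=10)
  Distance 11: (row=4, col=11), (row=5, col=10)
  Distance 12: (row=5, col=11)
Total reachable: 64 (grid has 64 open cells total)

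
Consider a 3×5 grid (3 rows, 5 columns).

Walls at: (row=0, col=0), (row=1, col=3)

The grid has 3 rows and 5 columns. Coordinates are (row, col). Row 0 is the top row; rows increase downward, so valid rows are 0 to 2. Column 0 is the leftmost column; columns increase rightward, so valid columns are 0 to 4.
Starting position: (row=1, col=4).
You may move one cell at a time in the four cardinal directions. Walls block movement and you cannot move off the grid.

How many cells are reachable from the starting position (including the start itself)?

BFS flood-fill from (row=1, col=4):
  Distance 0: (row=1, col=4)
  Distance 1: (row=0, col=4), (row=2, col=4)
  Distance 2: (row=0, col=3), (row=2, col=3)
  Distance 3: (row=0, col=2), (row=2, col=2)
  Distance 4: (row=0, col=1), (row=1, col=2), (row=2, col=1)
  Distance 5: (row=1, col=1), (row=2, col=0)
  Distance 6: (row=1, col=0)
Total reachable: 13 (grid has 13 open cells total)

Answer: Reachable cells: 13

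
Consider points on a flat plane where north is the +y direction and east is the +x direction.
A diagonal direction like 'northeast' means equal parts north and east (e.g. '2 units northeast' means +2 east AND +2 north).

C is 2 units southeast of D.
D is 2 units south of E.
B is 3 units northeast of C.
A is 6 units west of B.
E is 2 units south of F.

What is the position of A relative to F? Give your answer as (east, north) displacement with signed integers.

Place F at the origin (east=0, north=0).
  E is 2 units south of F: delta (east=+0, north=-2); E at (east=0, north=-2).
  D is 2 units south of E: delta (east=+0, north=-2); D at (east=0, north=-4).
  C is 2 units southeast of D: delta (east=+2, north=-2); C at (east=2, north=-6).
  B is 3 units northeast of C: delta (east=+3, north=+3); B at (east=5, north=-3).
  A is 6 units west of B: delta (east=-6, north=+0); A at (east=-1, north=-3).
Therefore A relative to F: (east=-1, north=-3).

Answer: A is at (east=-1, north=-3) relative to F.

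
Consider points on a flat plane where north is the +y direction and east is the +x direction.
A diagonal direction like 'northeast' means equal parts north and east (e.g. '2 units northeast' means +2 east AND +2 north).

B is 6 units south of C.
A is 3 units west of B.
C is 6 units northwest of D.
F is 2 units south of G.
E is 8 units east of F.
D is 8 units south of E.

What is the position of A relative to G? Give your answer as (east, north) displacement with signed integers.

Answer: A is at (east=-1, north=-10) relative to G.

Derivation:
Place G at the origin (east=0, north=0).
  F is 2 units south of G: delta (east=+0, north=-2); F at (east=0, north=-2).
  E is 8 units east of F: delta (east=+8, north=+0); E at (east=8, north=-2).
  D is 8 units south of E: delta (east=+0, north=-8); D at (east=8, north=-10).
  C is 6 units northwest of D: delta (east=-6, north=+6); C at (east=2, north=-4).
  B is 6 units south of C: delta (east=+0, north=-6); B at (east=2, north=-10).
  A is 3 units west of B: delta (east=-3, north=+0); A at (east=-1, north=-10).
Therefore A relative to G: (east=-1, north=-10).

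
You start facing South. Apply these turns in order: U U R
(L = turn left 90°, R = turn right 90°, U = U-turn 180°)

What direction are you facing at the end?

Start: South
  U (U-turn (180°)) -> North
  U (U-turn (180°)) -> South
  R (right (90° clockwise)) -> West
Final: West

Answer: Final heading: West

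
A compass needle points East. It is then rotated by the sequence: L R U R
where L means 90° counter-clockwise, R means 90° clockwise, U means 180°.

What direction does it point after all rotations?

Answer: Final heading: North

Derivation:
Start: East
  L (left (90° counter-clockwise)) -> North
  R (right (90° clockwise)) -> East
  U (U-turn (180°)) -> West
  R (right (90° clockwise)) -> North
Final: North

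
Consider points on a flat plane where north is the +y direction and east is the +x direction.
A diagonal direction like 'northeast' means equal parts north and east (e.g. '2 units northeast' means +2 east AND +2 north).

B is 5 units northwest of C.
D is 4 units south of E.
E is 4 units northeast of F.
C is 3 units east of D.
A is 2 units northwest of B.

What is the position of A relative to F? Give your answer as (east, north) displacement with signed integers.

Answer: A is at (east=0, north=7) relative to F.

Derivation:
Place F at the origin (east=0, north=0).
  E is 4 units northeast of F: delta (east=+4, north=+4); E at (east=4, north=4).
  D is 4 units south of E: delta (east=+0, north=-4); D at (east=4, north=0).
  C is 3 units east of D: delta (east=+3, north=+0); C at (east=7, north=0).
  B is 5 units northwest of C: delta (east=-5, north=+5); B at (east=2, north=5).
  A is 2 units northwest of B: delta (east=-2, north=+2); A at (east=0, north=7).
Therefore A relative to F: (east=0, north=7).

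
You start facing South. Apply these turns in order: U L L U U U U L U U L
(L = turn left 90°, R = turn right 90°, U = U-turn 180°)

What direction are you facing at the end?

Start: South
  U (U-turn (180°)) -> North
  L (left (90° counter-clockwise)) -> West
  L (left (90° counter-clockwise)) -> South
  U (U-turn (180°)) -> North
  U (U-turn (180°)) -> South
  U (U-turn (180°)) -> North
  U (U-turn (180°)) -> South
  L (left (90° counter-clockwise)) -> East
  U (U-turn (180°)) -> West
  U (U-turn (180°)) -> East
  L (left (90° counter-clockwise)) -> North
Final: North

Answer: Final heading: North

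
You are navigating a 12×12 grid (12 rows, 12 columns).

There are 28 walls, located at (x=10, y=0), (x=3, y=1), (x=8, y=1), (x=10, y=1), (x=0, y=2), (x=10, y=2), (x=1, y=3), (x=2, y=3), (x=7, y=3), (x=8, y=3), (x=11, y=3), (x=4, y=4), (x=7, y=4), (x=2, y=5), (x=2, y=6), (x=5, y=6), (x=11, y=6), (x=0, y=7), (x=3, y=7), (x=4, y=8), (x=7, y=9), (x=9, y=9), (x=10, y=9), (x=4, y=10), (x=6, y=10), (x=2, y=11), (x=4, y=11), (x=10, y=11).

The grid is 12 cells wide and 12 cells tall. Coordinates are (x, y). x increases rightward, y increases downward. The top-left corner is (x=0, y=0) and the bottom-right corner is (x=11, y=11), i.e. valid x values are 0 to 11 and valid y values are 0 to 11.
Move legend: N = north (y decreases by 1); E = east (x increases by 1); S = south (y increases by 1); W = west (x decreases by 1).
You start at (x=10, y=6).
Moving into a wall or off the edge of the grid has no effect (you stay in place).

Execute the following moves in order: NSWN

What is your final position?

Start: (x=10, y=6)
  N (north): (x=10, y=6) -> (x=10, y=5)
  S (south): (x=10, y=5) -> (x=10, y=6)
  W (west): (x=10, y=6) -> (x=9, y=6)
  N (north): (x=9, y=6) -> (x=9, y=5)
Final: (x=9, y=5)

Answer: Final position: (x=9, y=5)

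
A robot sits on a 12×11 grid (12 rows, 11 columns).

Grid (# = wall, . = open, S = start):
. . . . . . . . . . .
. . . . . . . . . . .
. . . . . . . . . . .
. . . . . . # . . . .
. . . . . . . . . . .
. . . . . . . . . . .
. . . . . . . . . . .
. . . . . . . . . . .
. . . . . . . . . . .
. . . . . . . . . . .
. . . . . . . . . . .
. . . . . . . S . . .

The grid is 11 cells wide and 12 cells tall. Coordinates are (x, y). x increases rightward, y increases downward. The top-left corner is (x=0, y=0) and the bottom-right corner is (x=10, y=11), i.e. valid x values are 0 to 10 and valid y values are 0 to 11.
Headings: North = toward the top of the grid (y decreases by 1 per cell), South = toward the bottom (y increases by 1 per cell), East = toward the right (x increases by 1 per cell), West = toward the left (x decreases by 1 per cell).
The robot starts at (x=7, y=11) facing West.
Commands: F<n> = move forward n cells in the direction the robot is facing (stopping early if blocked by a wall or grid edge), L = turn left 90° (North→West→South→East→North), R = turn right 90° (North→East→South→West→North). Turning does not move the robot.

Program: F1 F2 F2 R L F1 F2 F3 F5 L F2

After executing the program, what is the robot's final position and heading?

Start: (x=7, y=11), facing West
  F1: move forward 1, now at (x=6, y=11)
  F2: move forward 2, now at (x=4, y=11)
  F2: move forward 2, now at (x=2, y=11)
  R: turn right, now facing North
  L: turn left, now facing West
  F1: move forward 1, now at (x=1, y=11)
  F2: move forward 1/2 (blocked), now at (x=0, y=11)
  F3: move forward 0/3 (blocked), now at (x=0, y=11)
  F5: move forward 0/5 (blocked), now at (x=0, y=11)
  L: turn left, now facing South
  F2: move forward 0/2 (blocked), now at (x=0, y=11)
Final: (x=0, y=11), facing South

Answer: Final position: (x=0, y=11), facing South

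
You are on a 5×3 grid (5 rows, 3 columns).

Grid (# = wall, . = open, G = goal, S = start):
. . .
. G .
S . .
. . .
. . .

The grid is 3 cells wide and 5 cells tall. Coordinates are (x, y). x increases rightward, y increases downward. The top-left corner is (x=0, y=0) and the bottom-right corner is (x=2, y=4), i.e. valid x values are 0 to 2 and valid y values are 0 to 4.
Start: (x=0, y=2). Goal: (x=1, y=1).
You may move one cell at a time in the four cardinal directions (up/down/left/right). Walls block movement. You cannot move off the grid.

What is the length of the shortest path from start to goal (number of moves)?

Answer: Shortest path length: 2

Derivation:
BFS from (x=0, y=2) until reaching (x=1, y=1):
  Distance 0: (x=0, y=2)
  Distance 1: (x=0, y=1), (x=1, y=2), (x=0, y=3)
  Distance 2: (x=0, y=0), (x=1, y=1), (x=2, y=2), (x=1, y=3), (x=0, y=4)  <- goal reached here
One shortest path (2 moves): (x=0, y=2) -> (x=1, y=2) -> (x=1, y=1)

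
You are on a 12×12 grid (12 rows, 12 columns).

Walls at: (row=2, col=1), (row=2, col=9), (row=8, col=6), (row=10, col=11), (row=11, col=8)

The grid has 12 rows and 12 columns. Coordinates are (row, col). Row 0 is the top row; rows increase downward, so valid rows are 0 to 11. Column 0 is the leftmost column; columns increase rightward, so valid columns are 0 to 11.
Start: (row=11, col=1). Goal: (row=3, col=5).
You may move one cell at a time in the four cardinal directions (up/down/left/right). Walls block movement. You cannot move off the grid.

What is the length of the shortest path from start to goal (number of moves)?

BFS from (row=11, col=1) until reaching (row=3, col=5):
  Distance 0: (row=11, col=1)
  Distance 1: (row=10, col=1), (row=11, col=0), (row=11, col=2)
  Distance 2: (row=9, col=1), (row=10, col=0), (row=10, col=2), (row=11, col=3)
  Distance 3: (row=8, col=1), (row=9, col=0), (row=9, col=2), (row=10, col=3), (row=11, col=4)
  Distance 4: (row=7, col=1), (row=8, col=0), (row=8, col=2), (row=9, col=3), (row=10, col=4), (row=11, col=5)
  Distance 5: (row=6, col=1), (row=7, col=0), (row=7, col=2), (row=8, col=3), (row=9, col=4), (row=10, col=5), (row=11, col=6)
  Distance 6: (row=5, col=1), (row=6, col=0), (row=6, col=2), (row=7, col=3), (row=8, col=4), (row=9, col=5), (row=10, col=6), (row=11, col=7)
  Distance 7: (row=4, col=1), (row=5, col=0), (row=5, col=2), (row=6, col=3), (row=7, col=4), (row=8, col=5), (row=9, col=6), (row=10, col=7)
  Distance 8: (row=3, col=1), (row=4, col=0), (row=4, col=2), (row=5, col=3), (row=6, col=4), (row=7, col=5), (row=9, col=7), (row=10, col=8)
  Distance 9: (row=3, col=0), (row=3, col=2), (row=4, col=3), (row=5, col=4), (row=6, col=5), (row=7, col=6), (row=8, col=7), (row=9, col=8), (row=10, col=9)
  Distance 10: (row=2, col=0), (row=2, col=2), (row=3, col=3), (row=4, col=4), (row=5, col=5), (row=6, col=6), (row=7, col=7), (row=8, col=8), (row=9, col=9), (row=10, col=10), (row=11, col=9)
  Distance 11: (row=1, col=0), (row=1, col=2), (row=2, col=3), (row=3, col=4), (row=4, col=5), (row=5, col=6), (row=6, col=7), (row=7, col=8), (row=8, col=9), (row=9, col=10), (row=11, col=10)
  Distance 12: (row=0, col=0), (row=0, col=2), (row=1, col=1), (row=1, col=3), (row=2, col=4), (row=3, col=5), (row=4, col=6), (row=5, col=7), (row=6, col=8), (row=7, col=9), (row=8, col=10), (row=9, col=11), (row=11, col=11)  <- goal reached here
One shortest path (12 moves): (row=11, col=1) -> (row=11, col=2) -> (row=11, col=3) -> (row=11, col=4) -> (row=11, col=5) -> (row=10, col=5) -> (row=9, col=5) -> (row=8, col=5) -> (row=7, col=5) -> (row=6, col=5) -> (row=5, col=5) -> (row=4, col=5) -> (row=3, col=5)

Answer: Shortest path length: 12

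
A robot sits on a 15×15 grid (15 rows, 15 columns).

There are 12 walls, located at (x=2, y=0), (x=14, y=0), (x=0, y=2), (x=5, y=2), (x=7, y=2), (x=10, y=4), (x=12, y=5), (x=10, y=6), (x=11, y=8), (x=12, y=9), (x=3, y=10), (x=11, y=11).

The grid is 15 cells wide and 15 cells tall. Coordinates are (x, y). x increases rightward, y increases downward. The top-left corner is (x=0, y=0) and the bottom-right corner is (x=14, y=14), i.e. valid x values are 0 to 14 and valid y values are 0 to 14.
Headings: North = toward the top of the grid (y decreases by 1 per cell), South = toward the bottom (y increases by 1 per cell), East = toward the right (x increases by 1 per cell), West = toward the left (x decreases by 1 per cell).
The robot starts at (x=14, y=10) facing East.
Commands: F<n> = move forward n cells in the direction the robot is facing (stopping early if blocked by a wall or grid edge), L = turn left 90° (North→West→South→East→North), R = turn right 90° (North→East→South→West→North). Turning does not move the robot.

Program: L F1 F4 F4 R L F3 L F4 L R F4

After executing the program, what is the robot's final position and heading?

Start: (x=14, y=10), facing East
  L: turn left, now facing North
  F1: move forward 1, now at (x=14, y=9)
  F4: move forward 4, now at (x=14, y=5)
  F4: move forward 4, now at (x=14, y=1)
  R: turn right, now facing East
  L: turn left, now facing North
  F3: move forward 0/3 (blocked), now at (x=14, y=1)
  L: turn left, now facing West
  F4: move forward 4, now at (x=10, y=1)
  L: turn left, now facing South
  R: turn right, now facing West
  F4: move forward 4, now at (x=6, y=1)
Final: (x=6, y=1), facing West

Answer: Final position: (x=6, y=1), facing West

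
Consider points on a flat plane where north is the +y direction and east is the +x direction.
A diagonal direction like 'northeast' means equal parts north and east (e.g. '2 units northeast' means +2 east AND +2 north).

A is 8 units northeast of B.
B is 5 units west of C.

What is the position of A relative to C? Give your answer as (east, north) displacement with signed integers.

Answer: A is at (east=3, north=8) relative to C.

Derivation:
Place C at the origin (east=0, north=0).
  B is 5 units west of C: delta (east=-5, north=+0); B at (east=-5, north=0).
  A is 8 units northeast of B: delta (east=+8, north=+8); A at (east=3, north=8).
Therefore A relative to C: (east=3, north=8).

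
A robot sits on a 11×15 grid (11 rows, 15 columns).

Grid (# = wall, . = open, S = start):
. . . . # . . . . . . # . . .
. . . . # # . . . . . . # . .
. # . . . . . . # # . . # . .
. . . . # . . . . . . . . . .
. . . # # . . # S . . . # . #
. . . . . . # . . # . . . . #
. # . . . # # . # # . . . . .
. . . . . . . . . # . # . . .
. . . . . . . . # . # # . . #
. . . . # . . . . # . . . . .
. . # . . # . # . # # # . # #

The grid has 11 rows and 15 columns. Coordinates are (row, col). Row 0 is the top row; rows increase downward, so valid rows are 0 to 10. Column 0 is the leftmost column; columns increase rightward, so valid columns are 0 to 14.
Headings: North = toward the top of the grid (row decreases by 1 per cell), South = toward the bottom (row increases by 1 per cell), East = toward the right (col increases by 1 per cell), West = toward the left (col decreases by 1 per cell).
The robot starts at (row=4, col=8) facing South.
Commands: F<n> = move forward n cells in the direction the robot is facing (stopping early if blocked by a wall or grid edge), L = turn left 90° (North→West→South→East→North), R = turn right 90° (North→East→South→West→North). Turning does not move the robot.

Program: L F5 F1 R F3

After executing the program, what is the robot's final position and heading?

Start: (row=4, col=8), facing South
  L: turn left, now facing East
  F5: move forward 3/5 (blocked), now at (row=4, col=11)
  F1: move forward 0/1 (blocked), now at (row=4, col=11)
  R: turn right, now facing South
  F3: move forward 2/3 (blocked), now at (row=6, col=11)
Final: (row=6, col=11), facing South

Answer: Final position: (row=6, col=11), facing South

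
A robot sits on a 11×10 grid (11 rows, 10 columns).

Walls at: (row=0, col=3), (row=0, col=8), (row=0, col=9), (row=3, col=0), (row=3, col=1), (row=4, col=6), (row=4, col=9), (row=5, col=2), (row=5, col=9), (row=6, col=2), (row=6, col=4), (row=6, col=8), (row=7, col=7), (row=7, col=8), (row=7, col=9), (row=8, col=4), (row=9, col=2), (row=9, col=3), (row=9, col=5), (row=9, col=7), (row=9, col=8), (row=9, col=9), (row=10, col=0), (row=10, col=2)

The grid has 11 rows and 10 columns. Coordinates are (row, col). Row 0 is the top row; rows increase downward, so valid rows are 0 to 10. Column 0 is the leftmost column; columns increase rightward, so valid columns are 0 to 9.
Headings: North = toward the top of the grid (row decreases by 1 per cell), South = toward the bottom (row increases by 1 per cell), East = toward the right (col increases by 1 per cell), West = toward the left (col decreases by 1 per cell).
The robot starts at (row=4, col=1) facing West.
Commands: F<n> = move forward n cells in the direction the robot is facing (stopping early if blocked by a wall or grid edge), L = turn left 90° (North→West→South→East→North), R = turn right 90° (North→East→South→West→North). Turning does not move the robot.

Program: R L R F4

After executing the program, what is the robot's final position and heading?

Answer: Final position: (row=4, col=1), facing North

Derivation:
Start: (row=4, col=1), facing West
  R: turn right, now facing North
  L: turn left, now facing West
  R: turn right, now facing North
  F4: move forward 0/4 (blocked), now at (row=4, col=1)
Final: (row=4, col=1), facing North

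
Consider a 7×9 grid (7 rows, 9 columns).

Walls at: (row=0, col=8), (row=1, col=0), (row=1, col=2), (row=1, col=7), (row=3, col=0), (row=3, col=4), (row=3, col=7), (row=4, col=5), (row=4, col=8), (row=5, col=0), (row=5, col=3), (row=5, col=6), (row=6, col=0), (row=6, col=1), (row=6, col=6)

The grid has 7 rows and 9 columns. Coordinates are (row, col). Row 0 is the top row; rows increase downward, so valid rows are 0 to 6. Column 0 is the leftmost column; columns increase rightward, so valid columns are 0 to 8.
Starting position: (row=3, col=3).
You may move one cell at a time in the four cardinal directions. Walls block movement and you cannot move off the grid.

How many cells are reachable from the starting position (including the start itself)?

BFS flood-fill from (row=3, col=3):
  Distance 0: (row=3, col=3)
  Distance 1: (row=2, col=3), (row=3, col=2), (row=4, col=3)
  Distance 2: (row=1, col=3), (row=2, col=2), (row=2, col=4), (row=3, col=1), (row=4, col=2), (row=4, col=4)
  Distance 3: (row=0, col=3), (row=1, col=4), (row=2, col=1), (row=2, col=5), (row=4, col=1), (row=5, col=2), (row=5, col=4)
  Distance 4: (row=0, col=2), (row=0, col=4), (row=1, col=1), (row=1, col=5), (row=2, col=0), (row=2, col=6), (row=3, col=5), (row=4, col=0), (row=5, col=1), (row=5, col=5), (row=6, col=2), (row=6, col=4)
  Distance 5: (row=0, col=1), (row=0, col=5), (row=1, col=6), (row=2, col=7), (row=3, col=6), (row=6, col=3), (row=6, col=5)
  Distance 6: (row=0, col=0), (row=0, col=6), (row=2, col=8), (row=4, col=6)
  Distance 7: (row=0, col=7), (row=1, col=8), (row=3, col=8), (row=4, col=7)
  Distance 8: (row=5, col=7)
  Distance 9: (row=5, col=8), (row=6, col=7)
  Distance 10: (row=6, col=8)
Total reachable: 48 (grid has 48 open cells total)

Answer: Reachable cells: 48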